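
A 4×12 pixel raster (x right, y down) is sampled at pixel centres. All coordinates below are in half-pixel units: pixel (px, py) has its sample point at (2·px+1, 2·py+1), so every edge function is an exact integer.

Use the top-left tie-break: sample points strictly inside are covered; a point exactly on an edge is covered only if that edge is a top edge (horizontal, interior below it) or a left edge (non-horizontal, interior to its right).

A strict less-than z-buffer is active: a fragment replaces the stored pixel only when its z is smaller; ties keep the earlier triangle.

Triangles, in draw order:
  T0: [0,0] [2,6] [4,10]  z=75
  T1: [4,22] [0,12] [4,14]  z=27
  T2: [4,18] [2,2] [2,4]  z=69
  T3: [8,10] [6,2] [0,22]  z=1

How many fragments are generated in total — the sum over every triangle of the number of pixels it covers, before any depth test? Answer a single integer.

T0:
  2·area = 4  (B↔C swapped to make it positive)
  edge (0, 0)→(4, 10): d=(4,10) right/bottom  bias=-1
  edge (4, 10)→(2, 6): d=(-2,-4) top-left  bias=+0
  edge (2, 6)→(0, 0): d=(-2,-6) top-left  bias=+0
    (0,1)@(1, 3): e=[2,2,0] → █  [on edge]
    (1,1)@(3, 3): e=[-18,10,12] → ·
    (0,2)@(1, 5): e=[10,-2,-4] → ·
    (1,4)@(3, 9): e=[6,-2,0] → ·  [on edge]
    (2,7)@(5, 15): e=[10,-6,0] → ·  [on edge]
    (3,10)@(7, 21): e=[14,-10,0] → ·  [on edge]
  covered (1 px):
    · · · ·
    █ · · ·
    · · · ·
    · · · ·
    · · · ·
    · · · ·
    · · · ·
    · · · ·
    · · · ·
    · · · ·
    · · · ·
    · · · ·
T1:
  2·area = 32
  edge (4, 22)→(0, 12): d=(-4,-10) top-left  bias=+0
  edge (0, 12)→(4, 14): d=(4,2) right/bottom  bias=-1
  edge (4, 14)→(4, 22): d=(0,8) right/bottom  bias=-1
    (0,6)@(1, 13): e=[6,2,24] → █
    (1,6)@(3, 13): e=[26,-2,8] → ·
    (0,7)@(1, 15): e=[-2,10,24] → ·
    (1,7)@(3, 15): e=[18,6,8] → █
    (2,7)@(5, 15): e=[38,2,-8] → ·
    (1,8)@(3, 17): e=[10,14,8] → █
    (2,8)@(5, 17): e=[30,10,-8] → ·
    (1,9)@(3, 19): e=[2,22,8] → █
    (2,9)@(5, 19): e=[22,18,-8] → ·
    (1,10)@(3, 21): e=[-6,30,8] → ·
  covered (4 px):
    · · · ·
    · · · ·
    · · · ·
    · · · ·
    · · · ·
    · · · ·
    █ · · ·
    · █ · ·
    · █ · ·
    · █ · ·
    · · · ·
    · · · ·
T2:
  2·area = 4  (B↔C swapped to make it positive)
  edge (4, 18)→(2, 4): d=(-2,-14) top-left  bias=+0
  edge (2, 4)→(2, 2): d=(0,-2) top-left  bias=+0
  edge (2, 2)→(4, 18): d=(2,16) right/bottom  bias=-1
    (1,5)@(3, 11): e=[0,2,2] → █  [on edge]
    (2,5)@(5, 11): e=[28,6,-30] → ·
    (1,6)@(3, 13): e=[-4,2,6] → ·
  covered (1 px):
    · · · ·
    · · · ·
    · · · ·
    · · · ·
    · · · ·
    · █ · ·
    · · · ·
    · · · ·
    · · · ·
    · · · ·
    · · · ·
    · · · ·
T3:
  2·area = 88  (B↔C swapped to make it positive)
  edge (8, 10)→(0, 22): d=(-8,12) right/bottom  bias=-1
  edge (0, 22)→(6, 2): d=(6,-20) top-left  bias=+0
  edge (6, 2)→(8, 10): d=(2,8) right/bottom  bias=-1
    (2,3)@(5, 7): e=[60,10,18] → █
    (3,3)@(7, 7): e=[36,50,2] → █
    (2,4)@(5, 9): e=[44,22,22] → █
    (2,5)@(5, 11): e=[28,34,26] → █
    (1,6)@(3, 13): e=[36,6,46] → █
    (3,6)@(7, 13): e=[-12,86,14] → ·
    (1,7)@(3, 15): e=[20,18,50] → █
    (2,7)@(5, 15): e=[-4,58,34] → ·
    (1,8)@(3, 17): e=[4,30,54] → █
    (2,8)@(5, 17): e=[-20,70,38] → ·
    (0,9)@(1, 19): e=[12,2,74] → █
    (1,9)@(3, 19): e=[-12,42,58] → ·
  covered (11 px):
    · · · ·
    · · · ·
    · · · ·
    · · █ █
    · · █ █
    · · █ █
    · █ █ ·
    · █ · ·
    · █ · ·
    █ · · ·
    · · · ·
    · · · ·

Answer: 17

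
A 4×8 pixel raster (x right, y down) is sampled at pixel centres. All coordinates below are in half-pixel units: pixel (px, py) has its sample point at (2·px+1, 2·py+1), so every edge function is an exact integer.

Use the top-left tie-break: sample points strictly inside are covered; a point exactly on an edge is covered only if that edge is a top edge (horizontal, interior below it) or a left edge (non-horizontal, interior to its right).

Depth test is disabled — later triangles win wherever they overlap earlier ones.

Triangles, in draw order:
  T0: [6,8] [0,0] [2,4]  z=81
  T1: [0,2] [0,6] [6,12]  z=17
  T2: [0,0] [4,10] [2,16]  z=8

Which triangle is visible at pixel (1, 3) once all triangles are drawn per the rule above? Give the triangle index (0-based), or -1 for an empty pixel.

T0:
  2·area = 8  (B↔C swapped to make it positive)
  edge (6, 8)→(2, 4): d=(-4,-4) top-left  bias=+0
  edge (2, 4)→(0, 0): d=(-2,-4) top-left  bias=+0
  edge (0, 0)→(6, 8): d=(6,8) right/bottom  bias=-1
    (0,1)@(1, 3): e=[0,-2,10] → ·  [on edge]
    (1,2)@(3, 5): e=[0,2,6] → █  [on edge]
    (2,2)@(5, 5): e=[8,10,-10] → ·
    (1,3)@(3, 7): e=[-8,-2,18] → ·
    (2,3)@(5, 7): e=[0,6,2] → █  [on edge]
    (3,3)@(7, 7): e=[8,14,-14] → ·
    (2,4)@(5, 9): e=[-8,2,14] → ·
    (3,4)@(7, 9): e=[0,10,-2] → ·  [on edge]
  covered (2 px):
    · · · ·
    · · · ·
    · █ · ·
    · · █ ·
    · · · ·
    · · · ·
    · · · ·
    · · · ·
T1:
  2·area = 24  (B↔C swapped to make it positive)
  edge (0, 2)→(6, 12): d=(6,10) right/bottom  bias=-1
  edge (6, 12)→(0, 6): d=(-6,-6) top-left  bias=+0
  edge (0, 6)→(0, 2): d=(0,-4) top-left  bias=+0
    (0,2)@(1, 5): e=[8,12,4] → █
    (1,2)@(3, 5): e=[-12,24,12] → ·
    (0,3)@(1, 7): e=[20,0,4] → █  [on edge]
    (1,3)@(3, 7): e=[0,12,12] → ·  [on edge]
    (0,4)@(1, 9): e=[32,-12,4] → ·
    (1,4)@(3, 9): e=[12,0,12] → █  [on edge]
    (2,4)@(5, 9): e=[-8,12,20] → ·
    (1,5)@(3, 11): e=[24,-12,12] → ·
    (2,5)@(5, 11): e=[4,0,20] → █  [on edge]
    (3,5)@(7, 11): e=[-16,12,28] → ·
    (2,6)@(5, 13): e=[16,-12,20] → ·
    (3,6)@(7, 13): e=[-4,0,28] → ·  [on edge]
  covered (4 px):
    · · · ·
    · · · ·
    █ · · ·
    █ · · ·
    · █ · ·
    · · █ ·
    · · · ·
    · · · ·
T2:
  2·area = 44
  edge (0, 0)→(4, 10): d=(4,10) right/bottom  bias=-1
  edge (4, 10)→(2, 16): d=(-2,6) right/bottom  bias=-1
  edge (2, 16)→(0, 0): d=(-2,-16) top-left  bias=+0
    (3,0)@(7, 1): e=[-66,0,110] → ·  [on edge]
    (0,1)@(1, 3): e=[2,32,10] → █
    (1,1)@(3, 3): e=[-18,20,42] → ·
    (0,2)@(1, 5): e=[10,28,6] → █
    (1,2)@(3, 5): e=[-10,16,38] → ·
    (0,3)@(1, 7): e=[18,24,2] → █
    (1,3)@(3, 7): e=[-2,12,34] → ·
    (2,3)@(5, 7): e=[-22,0,66] → ·  [on edge]
    (0,4)@(1, 9): e=[26,20,-2] → ·
    (1,4)@(3, 9): e=[6,8,30] → █
    (2,4)@(5, 9): e=[-14,-4,62] → ·
    (1,5)@(3, 11): e=[14,4,26] → █
    (1,6)@(3, 13): e=[22,0,22] → ·  [on edge]
  covered (5 px):
    · · · ·
    █ · · ·
    █ · · ·
    █ · · ·
    · █ · ·
    · █ · ·
    · · · ·
    · · · ·

Z-buffer (winner per pixel, '.' = empty):
  . . . .
  2 . . .
  2 0 . .
  2 . 0 .
  . 2 . .
  . 2 1 .
  . . . .
  . . . .

Answer: -1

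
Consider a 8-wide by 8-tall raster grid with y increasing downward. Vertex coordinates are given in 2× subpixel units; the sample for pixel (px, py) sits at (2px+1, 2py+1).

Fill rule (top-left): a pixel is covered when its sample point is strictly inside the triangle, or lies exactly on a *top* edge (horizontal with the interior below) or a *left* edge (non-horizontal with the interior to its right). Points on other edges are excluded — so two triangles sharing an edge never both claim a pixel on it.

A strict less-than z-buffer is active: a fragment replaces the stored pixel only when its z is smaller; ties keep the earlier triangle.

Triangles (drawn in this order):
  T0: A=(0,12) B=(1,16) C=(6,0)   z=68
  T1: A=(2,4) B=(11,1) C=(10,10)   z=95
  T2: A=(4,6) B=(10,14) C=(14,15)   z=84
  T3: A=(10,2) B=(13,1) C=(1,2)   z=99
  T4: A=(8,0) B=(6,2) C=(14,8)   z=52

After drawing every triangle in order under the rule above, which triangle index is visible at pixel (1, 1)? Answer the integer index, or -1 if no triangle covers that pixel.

T0:
  2·area = 36  (B↔C swapped to make it positive)
  edge (0, 12)→(6, 0): d=(6,-12) top-left  bias=+0
  edge (6, 0)→(1, 16): d=(-5,16) right/bottom  bias=-1
  edge (1, 16)→(0, 12): d=(-1,-4) top-left  bias=+0
    (2,1)@(5, 3): e=[6,1,29] → X
    (3,1)@(7, 3): e=[30,-31,37] → .
    (2,2)@(5, 5): e=[18,-9,27] → .
    (1,3)@(3, 7): e=[6,13,17] → X
    (2,3)@(5, 7): e=[30,-19,25] → .
    (1,4)@(3, 9): e=[18,3,15] → X
    (2,4)@(5, 9): e=[42,-29,23] → .
    (0,5)@(1, 11): e=[6,25,5] → X
    (1,5)@(3, 11): e=[30,-7,13] → .
    (0,6)@(1, 13): e=[18,15,3] → X
    (1,6)@(3, 13): e=[42,-17,11] → .
    (0,7)@(1, 15): e=[30,5,1] → X
  covered (6 px):
    . . . . . . . .
    . . X . . . . .
    . . . . . . . .
    . X . . . . . .
    . X . . . . . .
    X . . . . . . .
    X . . . . . . .
    X . . . . . . .
T1:
  2·area = 78
  edge (2, 4)→(11, 1): d=(9,-3) top-left  bias=+0
  edge (11, 1)→(10, 10): d=(-1,9) right/bottom  bias=-1
  edge (10, 10)→(2, 4): d=(-8,-6) top-left  bias=+0
    (5,0)@(11, 1): e=[0,0,78] → .  [on edge]
    (2,1)@(5, 3): e=[0,52,26] → X  [on edge]
    (3,1)@(7, 3): e=[6,34,38] → X
    (4,1)@(9, 3): e=[12,16,50] → X
    (5,1)@(11, 3): e=[18,-2,62] → .
    (2,2)@(5, 5): e=[18,50,10] → X
    (5,2)@(11, 5): e=[36,-4,46] → .
    (2,3)@(5, 7): e=[36,48,-6] → .
    (3,3)@(7, 7): e=[42,30,6] → X
    (5,3)@(11, 7): e=[54,-6,30] → .
    (3,4)@(7, 9): e=[60,28,-10] → .
    (4,4)@(9, 9): e=[66,10,2] → X
  covered (9 px):
    . . . . . . . .
    . . X X X . . .
    . . X X X . . .
    . . . X X . . .
    . . . . X . . .
    . . . . . . . .
    . . . . . . . .
    . . . . . . . .
T2:
  2·area = 26  (B↔C swapped to make it positive)
  edge (4, 6)→(14, 15): d=(10,9) right/bottom  bias=-1
  edge (14, 15)→(10, 14): d=(-4,-1) top-left  bias=+0
  edge (10, 14)→(4, 6): d=(-6,-8) top-left  bias=+0
    (2,3)@(5, 7): e=[1,23,2] → X
    (3,3)@(7, 7): e=[-17,25,18] → .
    (2,4)@(5, 9): e=[21,15,-10] → .
    (3,4)@(7, 9): e=[3,17,6] → X
    (4,4)@(9, 9): e=[-15,19,22] → .
    (3,5)@(7, 11): e=[23,9,-6] → .
    (4,5)@(9, 11): e=[5,11,10] → X
    (5,5)@(11, 11): e=[-13,13,26] → .
    (4,6)@(9, 13): e=[25,3,-2] → .
    (5,6)@(11, 13): e=[7,5,14] → X
    (6,6)@(13, 13): e=[-11,7,30] → .
    (5,7)@(11, 15): e=[27,-3,2] → .
  covered (4 px):
    . . . . . . . .
    . . . . . . . .
    . . . . . . . .
    . . X . . . . .
    . . . X . . . .
    . . . . X . . .
    . . . . . X . .
    . . . . . . . .
T3:
  2·area = 9  (B↔C swapped to make it positive)
  edge (10, 2)→(1, 2): d=(-9,0) right/bottom  bias=-1
  edge (1, 2)→(13, 1): d=(12,-1) top-left  bias=+0
  edge (13, 1)→(10, 2): d=(-3,1) right/bottom  bias=-1
    (6,0)@(13, 1): e=[9,0,0] → .  [on edge]
    (3,1)@(7, 3): e=[-9,18,0] → .  [on edge]
    (0,2)@(1, 5): e=[-27,36,0] → .  [on edge]
  covered (0 px):
    . . . . . . . .
    . . . . . . . .
    . . . . . . . .
    . . . . . . . .
    . . . . . . . .
    . . . . . . . .
    . . . . . . . .
    . . . . . . . .
T4:
  2·area = 28  (B↔C swapped to make it positive)
  edge (8, 0)→(14, 8): d=(6,8) right/bottom  bias=-1
  edge (14, 8)→(6, 2): d=(-8,-6) top-left  bias=+0
  edge (6, 2)→(8, 0): d=(2,-2) top-left  bias=+0
    (3,0)@(7, 1): e=[14,14,0] → X  [on edge]
    (4,0)@(9, 1): e=[-2,26,4] → .
    (2,1)@(5, 3): e=[42,-14,0] → .  [on edge]
    (3,1)@(7, 3): e=[26,-2,4] → .
    (4,1)@(9, 3): e=[10,10,8] → X
    (5,1)@(11, 3): e=[-6,22,12] → .
    (1,2)@(3, 5): e=[70,-42,0] → .  [on edge]
    (4,2)@(9, 5): e=[22,-6,12] → .
    (5,2)@(11, 5): e=[6,6,16] → X
    (6,2)@(13, 5): e=[-10,18,20] → .
    (0,3)@(1, 7): e=[98,-70,0] → .  [on edge]
    (5,3)@(11, 7): e=[18,-10,20] → .
  covered (4 px):
    . . . X . . . .
    . . . . X . . .
    . . . . . X . .
    . . . . . . X .
    . . . . . . . .
    . . . . . . . .
    . . . . . . . .
    . . . . . . . .

Z-buffer (winner per pixel, '.' = empty):
  . . . 4 . . . .
  . . 0 1 4 . . .
  . . 1 1 1 4 . .
  . 0 2 1 1 . 4 .
  . 0 . 2 1 . . .
  0 . . . 2 . . .
  0 . . . . 2 . .
  0 . . . . . . .

Final: -1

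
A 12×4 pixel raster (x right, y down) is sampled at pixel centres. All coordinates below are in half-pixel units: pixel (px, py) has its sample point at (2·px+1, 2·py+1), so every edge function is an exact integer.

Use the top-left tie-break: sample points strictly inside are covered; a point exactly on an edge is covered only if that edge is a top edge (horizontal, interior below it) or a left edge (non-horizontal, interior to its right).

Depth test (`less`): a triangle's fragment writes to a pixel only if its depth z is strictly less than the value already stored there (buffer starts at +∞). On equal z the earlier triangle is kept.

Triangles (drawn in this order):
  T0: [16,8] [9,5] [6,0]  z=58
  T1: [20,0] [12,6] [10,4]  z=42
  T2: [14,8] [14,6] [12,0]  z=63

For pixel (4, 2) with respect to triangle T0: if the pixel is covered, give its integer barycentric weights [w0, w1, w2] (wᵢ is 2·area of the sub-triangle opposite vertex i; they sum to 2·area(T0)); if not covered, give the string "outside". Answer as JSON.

T0:
  2·area = 26
  edge (16, 8)→(9, 5): d=(-7,-3) top-left  bias=+0
  edge (9, 5)→(6, 0): d=(-3,-5) top-left  bias=+0
  edge (6, 0)→(16, 8): d=(10,8) right/bottom  bias=-1
    (3,0)@(7, 1): e=[22,2,2] → █
    (4,0)@(9, 1): e=[28,12,-14] → ·
    (3,1)@(7, 3): e=[8,-4,22] → ·
    (4,1)@(9, 3): e=[14,6,6] → █
    (5,1)@(11, 3): e=[20,16,-10] → ·
    (4,2)@(9, 5): e=[0,0,26] → █  [on edge]
    (5,2)@(11, 5): e=[6,10,10] → █
    (6,2)@(13, 5): e=[12,20,-6] → ·
    (4,3)@(9, 7): e=[-14,-6,46] → ·
    (5,3)@(11, 7): e=[-8,4,30] → ·
  covered (4 px):
    · · · █ · · · · · · · ·
    · · · · █ · · · · · · ·
    · · · · █ █ · · · · · ·
    · · · · · · · · · · · ·
T1:
  2·area = 28
  edge (20, 0)→(12, 6): d=(-8,6) right/bottom  bias=-1
  edge (12, 6)→(10, 4): d=(-2,-2) top-left  bias=+0
  edge (10, 4)→(20, 0): d=(10,-4) top-left  bias=+0
    (3,0)@(7, 1): e=[70,0,-42] → ·  [on edge]
    (4,1)@(9, 3): e=[42,0,-14] → ·  [on edge]
    (6,1)@(13, 3): e=[18,8,2] → █
    (7,1)@(15, 3): e=[6,12,10] → █
    (8,1)@(17, 3): e=[-6,16,18] → ·
    (5,2)@(11, 5): e=[14,0,14] → █  [on edge]
    (7,2)@(15, 5): e=[-10,8,30] → ·
    (5,3)@(11, 7): e=[-2,-4,34] → ·
    (6,3)@(13, 7): e=[-14,0,42] → ·  [on edge]
  covered (4 px):
    · · · · · · · · · · · ·
    · · · · · · █ █ · · · ·
    · · · · · █ █ · · · · ·
    · · · · · · · · · · · ·
T2:
  2·area = 4  (B↔C swapped to make it positive)
  edge (14, 8)→(12, 0): d=(-2,-8) top-left  bias=+0
  edge (12, 0)→(14, 6): d=(2,6) right/bottom  bias=-1
  edge (14, 6)→(14, 8): d=(0,2) right/bottom  bias=-1
    (6,1)@(13, 3): e=[2,0,2] → ·  [on edge]
  covered (0 px):
    · · · · · · · · · · · ·
    · · · · · · · · · · · ·
    · · · · · · · · · · · ·
    · · · · · · · · · · · ·

Result: [0,26,0]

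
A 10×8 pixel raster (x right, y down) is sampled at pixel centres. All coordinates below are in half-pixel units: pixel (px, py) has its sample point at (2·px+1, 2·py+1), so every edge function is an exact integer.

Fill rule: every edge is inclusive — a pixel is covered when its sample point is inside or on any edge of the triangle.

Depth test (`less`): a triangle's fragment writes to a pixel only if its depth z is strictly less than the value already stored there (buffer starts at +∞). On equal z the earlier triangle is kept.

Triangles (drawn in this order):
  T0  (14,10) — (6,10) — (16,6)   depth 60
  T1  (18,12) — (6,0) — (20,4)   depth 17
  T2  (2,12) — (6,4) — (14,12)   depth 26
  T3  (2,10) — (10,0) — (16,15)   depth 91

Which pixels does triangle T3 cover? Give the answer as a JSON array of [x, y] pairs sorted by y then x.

T0:
  2·area = 32
  edge (14, 10)→(6, 10): d=(-8,0) inclusive
  edge (6, 10)→(16, 6): d=(10,-4) inclusive
  edge (16, 6)→(14, 10): d=(-2,4) inclusive
    (7,3)@(15, 7): e=[24,6,2] → █
    (8,3)@(17, 7): e=[24,14,-6] → ·
    (4,4)@(9, 9): e=[8,2,22] → █
    (5,4)@(11, 9): e=[8,10,14] → █
    (6,4)@(13, 9): e=[8,18,6] → █
    (7,4)@(15, 9): e=[8,26,-2] → ·
    (4,5)@(9, 11): e=[-8,22,18] → ·
    (5,5)@(11, 11): e=[-8,30,10] → ·
    (6,5)@(13, 11): e=[-8,38,2] → ·
  covered (4 px):
    · · · · · · · · · ·
    · · · · · · · · · ·
    · · · · · · · · · ·
    · · · · · · · █ · ·
    · · · · █ █ █ · · ·
    · · · · · · · · · ·
    · · · · · · · · · ·
    · · · · · · · · · ·
T1:
  2·area = 120
  edge (18, 12)→(6, 0): d=(-12,-12) inclusive
  edge (6, 0)→(20, 4): d=(14,4) inclusive
  edge (20, 4)→(18, 12): d=(-2,8) inclusive
    (3,0)@(7, 1): e=[0,10,110] → █  [on edge]
    (4,0)@(9, 1): e=[24,2,94] → █
    (5,0)@(11, 1): e=[48,-6,78] → ·
    (3,1)@(7, 3): e=[-24,38,106] → ·
    (4,1)@(9, 3): e=[0,30,90] → █  [on edge]
    (5,1)@(11, 3): e=[24,22,74] → █
    (6,1)@(13, 3): e=[48,14,58] → █
    (7,1)@(15, 3): e=[72,6,42] → █
    (8,1)@(17, 3): e=[96,-2,26] → ·
    (4,2)@(9, 5): e=[-24,58,86] → ·
    (5,2)@(11, 5): e=[0,50,70] → █  [on edge]
    (8,2)@(17, 5): e=[72,26,22] → █
    (6,3)@(13, 7): e=[0,70,50] → █  [on edge]
    (7,4)@(15, 9): e=[0,90,30] → █  [on edge]
    (8,5)@(17, 11): e=[0,110,10] → █  [on edge]
    (9,6)@(19, 13): e=[0,130,-10] → ·  [on edge]
  covered (18 px):
    · · · █ █ · · · · ·
    · · · · █ █ █ █ · ·
    · · · · · █ █ █ █ █
    · · · · · · █ █ █ █
    · · · · · · · █ █ ·
    · · · · · · · · █ ·
    · · · · · · · · · ·
    · · · · · · · · · ·
T2:
  2·area = 96
  edge (2, 12)→(6, 4): d=(4,-8) inclusive
  edge (6, 4)→(14, 12): d=(8,8) inclusive
  edge (14, 12)→(2, 12): d=(-12,0) inclusive
    (1,0)@(3, 1): e=[-36,0,132] → ·  [on edge]
    (2,1)@(5, 3): e=[-12,0,108] → ·  [on edge]
    (3,2)@(7, 5): e=[12,0,84] → █  [on edge]
    (4,2)@(9, 5): e=[28,-16,84] → ·
    (2,3)@(5, 7): e=[4,32,60] → █
    (4,3)@(9, 7): e=[36,0,60] → █  [on edge]
    (5,3)@(11, 7): e=[52,-16,60] → ·
    (2,4)@(5, 9): e=[12,48,36] → █
    (5,4)@(11, 9): e=[60,0,36] → █  [on edge]
    (6,4)@(13, 9): e=[76,-16,36] → ·
    (1,5)@(3, 11): e=[4,80,12] → █
    (6,5)@(13, 11): e=[84,0,12] → █  [on edge]
    (7,6)@(15, 13): e=[108,0,-12] → ·  [on edge]
    (8,7)@(17, 15): e=[132,0,-36] → ·  [on edge]
  covered (14 px):
    · · · · · · · · · ·
    · · · · · · · · · ·
    · · · █ · · · · · ·
    · · █ █ █ · · · · ·
    · · █ █ █ █ · · · ·
    · █ █ █ █ █ █ · · ·
    · · · · · · · · · ·
    · · · · · · · · · ·
T3:
  2·area = 180
  edge (2, 10)→(10, 0): d=(8,-10) inclusive
  edge (10, 0)→(16, 15): d=(6,15) inclusive
  edge (16, 15)→(2, 10): d=(-14,-5) inclusive
    (4,1)@(9, 3): e=[14,33,133] → █
    (5,1)@(11, 3): e=[34,3,143] → █
    (6,1)@(13, 3): e=[54,-27,153] → ·
    (3,2)@(7, 5): e=[10,75,95] → █
    (6,2)@(13, 5): e=[70,-15,125] → ·
    (2,3)@(5, 7): e=[6,117,57] → █
    (6,3)@(13, 7): e=[86,-3,97] → ·
    (1,4)@(3, 9): e=[2,159,19] → █
    (6,4)@(13, 9): e=[102,9,69] → █
    (7,4)@(15, 9): e=[122,-21,79] → ·
    (1,5)@(3, 11): e=[18,171,-9] → ·
    (2,5)@(5, 11): e=[38,141,1] → █
  covered (23 px):
    · · · · · · · · · ·
    · · · · █ █ · · · ·
    · · · █ █ █ · · · ·
    · · █ █ █ █ · · · ·
    · █ █ █ █ █ █ · · ·
    · · █ █ █ █ █ · · ·
    · · · · · █ █ █ · ·
    · · · · · · · · · ·

Answer: [[4,1],[5,1],[3,2],[4,2],[5,2],[2,3],[3,3],[4,3],[5,3],[1,4],[2,4],[3,4],[4,4],[5,4],[6,4],[2,5],[3,5],[4,5],[5,5],[6,5],[5,6],[6,6],[7,6]]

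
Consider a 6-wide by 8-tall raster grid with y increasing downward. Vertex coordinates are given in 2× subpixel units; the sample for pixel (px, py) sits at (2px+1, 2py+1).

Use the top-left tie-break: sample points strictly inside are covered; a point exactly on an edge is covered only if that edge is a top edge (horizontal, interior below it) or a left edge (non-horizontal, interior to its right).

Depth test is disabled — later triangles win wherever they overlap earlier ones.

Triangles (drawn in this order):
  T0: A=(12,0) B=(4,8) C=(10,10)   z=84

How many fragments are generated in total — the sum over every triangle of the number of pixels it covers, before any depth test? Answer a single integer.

T0:
  2·area = 64  (B↔C swapped to make it positive)
  edge (12, 0)→(10, 10): d=(-2,10) right/bottom  bias=-1
  edge (10, 10)→(4, 8): d=(-6,-2) top-left  bias=+0
  edge (4, 8)→(12, 0): d=(8,-8) top-left  bias=+0
    (5,0)@(11, 1): e=[8,56,0] → █  [on edge]
    (4,1)@(9, 3): e=[24,40,0] → █  [on edge]
    (3,2)@(7, 5): e=[40,24,0] → █  [on edge]
    (5,2)@(11, 5): e=[0,32,32] → ·  [on edge]
    (0,3)@(1, 7): e=[96,0,-32] → ·  [on edge]
    (2,3)@(5, 7): e=[56,8,0] → █  [on edge]
    (5,3)@(11, 7): e=[-4,20,48] → ·
    (1,4)@(3, 9): e=[72,-8,0] → ·  [on edge]
    (2,4)@(5, 9): e=[52,-4,16] → ·
    (3,4)@(7, 9): e=[32,0,32] → █  [on edge]
    (5,4)@(11, 9): e=[-8,8,64] → ·
    (0,5)@(1, 11): e=[88,-24,0] → ·  [on edge]
    (4,7)@(9, 15): e=[0,-32,96] → ·  [on edge]
  covered (10 px):
    · · · · · █
    · · · · █ █
    · · · █ █ ·
    · · █ █ █ ·
    · · · █ █ ·
    · · · · · ·
    · · · · · ·
    · · · · · ·

Result: 10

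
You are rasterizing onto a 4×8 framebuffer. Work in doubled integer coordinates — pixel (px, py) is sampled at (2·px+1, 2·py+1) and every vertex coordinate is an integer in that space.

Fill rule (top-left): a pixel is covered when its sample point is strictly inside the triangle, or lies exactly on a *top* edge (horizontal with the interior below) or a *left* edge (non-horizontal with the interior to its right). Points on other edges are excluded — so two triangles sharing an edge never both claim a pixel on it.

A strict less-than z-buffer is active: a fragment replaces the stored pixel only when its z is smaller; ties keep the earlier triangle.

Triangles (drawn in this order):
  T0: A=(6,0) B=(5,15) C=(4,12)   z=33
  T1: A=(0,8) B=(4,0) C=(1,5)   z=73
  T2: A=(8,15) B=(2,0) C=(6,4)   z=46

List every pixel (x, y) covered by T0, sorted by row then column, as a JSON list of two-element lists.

T0:
  2·area = 18
  edge (6, 0)→(5, 15): d=(-1,15) right/bottom  bias=-1
  edge (5, 15)→(4, 12): d=(-1,-3) top-left  bias=+0
  edge (4, 12)→(6, 0): d=(2,-12) top-left  bias=+0
    (0,1)@(1, 3): e=[72,0,-54] → ·  [on edge]
    (2,3)@(5, 7): e=[8,8,2] → █
    (3,3)@(7, 7): e=[-22,14,26] → ·
    (1,4)@(3, 9): e=[36,0,-18] → ·  [on edge]
    (2,4)@(5, 9): e=[6,6,6] → █
    (3,4)@(7, 9): e=[-24,12,30] → ·
    (2,5)@(5, 11): e=[4,4,10] → █
    (3,5)@(7, 11): e=[-26,10,34] → ·
    (2,6)@(5, 13): e=[2,2,14] → █
    (3,6)@(7, 13): e=[-28,8,38] → ·
    (2,7)@(5, 15): e=[0,0,18] → ·  [on edge]
  covered (4 px):
    · · · ·
    · · · ·
    · · · ·
    · · █ ·
    · · █ ·
    · · █ ·
    · · █ ·
    · · · ·
T1:
  2·area = 4  (B↔C swapped to make it positive)
  edge (0, 8)→(1, 5): d=(1,-3) top-left  bias=+0
  edge (1, 5)→(4, 0): d=(3,-5) top-left  bias=+0
  edge (4, 0)→(0, 8): d=(-4,8) right/bottom  bias=-1
    (0,2)@(1, 5): e=[0,0,4] → █  [on edge]
    (1,2)@(3, 5): e=[6,10,-12] → ·
    (0,3)@(1, 7): e=[2,6,-4] → ·
  covered (1 px):
    · · · ·
    · · · ·
    █ · · ·
    · · · ·
    · · · ·
    · · · ·
    · · · ·
    · · · ·
T2:
  2·area = 36
  edge (8, 15)→(2, 0): d=(-6,-15) top-left  bias=+0
  edge (2, 0)→(6, 4): d=(4,4) right/bottom  bias=-1
  edge (6, 4)→(8, 15): d=(2,11) right/bottom  bias=-1
    (1,0)@(3, 1): e=[9,0,27] → ·  [on edge]
    (2,1)@(5, 3): e=[27,0,9] → ·  [on edge]
    (2,2)@(5, 5): e=[15,8,13] → █
    (3,2)@(7, 5): e=[45,0,-9] → ·  [on edge]
    (2,3)@(5, 7): e=[3,16,17] → █
    (3,3)@(7, 7): e=[33,8,-5] → ·
    (2,4)@(5, 9): e=[-9,24,21] → ·
    (3,5)@(7, 11): e=[9,24,3] → █
    (3,6)@(7, 13): e=[-3,32,7] → ·
  covered (3 px):
    · · · ·
    · · · ·
    · · █ ·
    · · █ ·
    · · · ·
    · · · █
    · · · ·
    · · · ·

Final: [[2,3],[2,4],[2,5],[2,6]]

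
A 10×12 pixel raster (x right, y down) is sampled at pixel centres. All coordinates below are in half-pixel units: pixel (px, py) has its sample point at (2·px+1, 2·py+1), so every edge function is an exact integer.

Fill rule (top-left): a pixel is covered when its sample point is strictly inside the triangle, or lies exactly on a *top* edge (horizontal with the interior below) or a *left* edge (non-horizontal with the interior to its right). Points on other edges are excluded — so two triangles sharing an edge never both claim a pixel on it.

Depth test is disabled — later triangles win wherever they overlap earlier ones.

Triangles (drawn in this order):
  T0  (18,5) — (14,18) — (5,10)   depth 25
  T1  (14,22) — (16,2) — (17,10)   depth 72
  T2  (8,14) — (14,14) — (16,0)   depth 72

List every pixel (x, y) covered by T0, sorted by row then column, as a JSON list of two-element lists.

T0:
  2·area = 149
  edge (18, 5)→(14, 18): d=(-4,13) right/bottom  bias=-1
  edge (14, 18)→(5, 10): d=(-9,-8) top-left  bias=+0
  edge (5, 10)→(18, 5): d=(13,-5) top-left  bias=+0
    (6,3)@(13, 7): e=[57,91,1] → #
    (7,3)@(15, 7): e=[31,107,11] → #
    (8,3)@(17, 7): e=[5,123,21] → #
    (9,3)@(19, 7): e=[-21,139,31] → ·
    (4,4)@(9, 9): e=[101,41,7] → #
    (5,4)@(11, 9): e=[75,57,17] → #
    (8,4)@(17, 9): e=[-3,105,47] → ·
    (3,5)@(7, 11): e=[119,7,23] → #
    (8,5)@(17, 11): e=[-11,87,73] → ·
    (3,6)@(7, 13): e=[111,-11,49] → ·
    (4,6)@(9, 13): e=[85,5,59] → #
    (8,6)@(17, 13): e=[-19,69,99] → ·
  covered (19 px):
    · · · · · · · · · ·
    · · · · · · · · · ·
    · · · · · · · · · ·
    · · · · · · # # # ·
    · · · · # # # # · ·
    · · · # # # # # · ·
    · · · · # # # # · ·
    · · · · · # # · · ·
    · · · · · · # · · ·
    · · · · · · · · · ·
    · · · · · · · · · ·
    · · · · · · · · · ·
T1:
  2·area = 36
  edge (14, 22)→(16, 2): d=(2,-20) top-left  bias=+0
  edge (16, 2)→(17, 10): d=(1,8) right/bottom  bias=-1
  edge (17, 10)→(14, 22): d=(-3,12) right/bottom  bias=-1
    (7,6)@(15, 13): e=[2,19,15] → #
    (8,6)@(17, 13): e=[42,3,-9] → ·
    (7,7)@(15, 15): e=[6,21,9] → #
    (8,7)@(17, 15): e=[46,5,-15] → ·
    (7,8)@(15, 17): e=[10,23,3] → #
    (8,8)@(17, 17): e=[50,7,-21] → ·
    (7,9)@(15, 19): e=[14,25,-3] → ·
  covered (3 px):
    · · · · · · · · · ·
    · · · · · · · · · ·
    · · · · · · · · · ·
    · · · · · · · · · ·
    · · · · · · · · · ·
    · · · · · · · · · ·
    · · · · · · · # · ·
    · · · · · · · # · ·
    · · · · · · · # · ·
    · · · · · · · · · ·
    · · · · · · · · · ·
    · · · · · · · · · ·
T2:
  2·area = 84  (B↔C swapped to make it positive)
  edge (8, 14)→(16, 0): d=(8,-14) top-left  bias=+0
  edge (16, 0)→(14, 14): d=(-2,14) right/bottom  bias=-1
  edge (14, 14)→(8, 14): d=(-6,0) right/bottom  bias=-1
    (7,1)@(15, 3): e=[10,8,66] → #
    (8,1)@(17, 3): e=[38,-20,66] → ·
    (7,2)@(15, 5): e=[26,4,54] → #
    (8,2)@(17, 5): e=[54,-24,54] → ·
    (6,3)@(13, 7): e=[14,28,42] → #
    (7,3)@(15, 7): e=[42,0,42] → ·  [on edge]
    (5,4)@(11, 9): e=[2,52,30] → #
    (7,4)@(15, 9): e=[58,-4,30] → ·
    (5,5)@(11, 11): e=[18,48,18] → #
    (7,5)@(15, 11): e=[74,-8,18] → ·
    (4,6)@(9, 13): e=[6,72,6] → #
    (7,6)@(15, 13): e=[90,-12,6] → ·
    (6,10)@(13, 21): e=[126,0,-42] → ·  [on edge]
  covered (10 px):
    · · · · · · · · · ·
    · · · · · · · # · ·
    · · · · · · · # · ·
    · · · · · · # · · ·
    · · · · · # # · · ·
    · · · · · # # · · ·
    · · · · # # # · · ·
    · · · · · · · · · ·
    · · · · · · · · · ·
    · · · · · · · · · ·
    · · · · · · · · · ·
    · · · · · · · · · ·

Answer: [[6,3],[7,3],[8,3],[4,4],[5,4],[6,4],[7,4],[3,5],[4,5],[5,5],[6,5],[7,5],[4,6],[5,6],[6,6],[7,6],[5,7],[6,7],[6,8]]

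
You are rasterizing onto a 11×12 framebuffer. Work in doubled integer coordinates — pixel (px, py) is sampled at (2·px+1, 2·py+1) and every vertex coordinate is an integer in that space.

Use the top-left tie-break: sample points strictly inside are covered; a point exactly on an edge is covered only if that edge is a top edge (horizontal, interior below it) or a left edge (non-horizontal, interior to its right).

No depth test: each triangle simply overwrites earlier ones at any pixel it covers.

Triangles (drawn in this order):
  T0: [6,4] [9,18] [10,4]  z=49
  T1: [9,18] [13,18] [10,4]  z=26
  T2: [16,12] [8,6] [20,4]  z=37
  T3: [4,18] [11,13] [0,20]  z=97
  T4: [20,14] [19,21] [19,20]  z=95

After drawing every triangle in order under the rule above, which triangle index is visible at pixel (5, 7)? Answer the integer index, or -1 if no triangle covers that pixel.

T0:
  2·area = 56  (B↔C swapped to make it positive)
  edge (6, 4)→(10, 4): d=(4,0) top-left  bias=+0
  edge (10, 4)→(9, 18): d=(-1,14) right/bottom  bias=-1
  edge (9, 18)→(6, 4): d=(-3,-14) top-left  bias=+0
    (3,2)@(7, 5): e=[4,41,11] → #
    (4,2)@(9, 5): e=[4,13,39] → #
    (5,2)@(11, 5): e=[4,-15,67] → ·
    (3,3)@(7, 7): e=[12,39,5] → #
    (5,3)@(11, 7): e=[12,-17,61] → ·
    (3,4)@(7, 9): e=[20,37,-1] → ·
    (4,4)@(9, 9): e=[20,9,27] → #
    (5,4)@(11, 9): e=[20,-19,55] → ·
    (4,5)@(9, 11): e=[28,7,21] → #
    (5,5)@(11, 11): e=[28,-21,49] → ·
    (4,6)@(9, 13): e=[36,5,15] → #
    (5,6)@(11, 13): e=[36,-23,43] → ·
  covered (9 px):
    · · · · · · · · · · ·
    · · · · · · · · · · ·
    · · · # # · · · · · ·
    · · · # # · · · · · ·
    · · · · # · · · · · ·
    · · · · # · · · · · ·
    · · · · # · · · · · ·
    · · · · # · · · · · ·
    · · · · # · · · · · ·
    · · · · · · · · · · ·
    · · · · · · · · · · ·
    · · · · · · · · · · ·
T1:
  2·area = 56  (B↔C swapped to make it positive)
  edge (9, 18)→(10, 4): d=(1,-14) top-left  bias=+0
  edge (10, 4)→(13, 18): d=(3,14) right/bottom  bias=-1
  edge (13, 18)→(9, 18): d=(-4,0) right/bottom  bias=-1
    (5,4)@(11, 9): e=[19,1,36] → #
    (6,4)@(13, 9): e=[47,-27,36] → ·
    (5,5)@(11, 11): e=[21,7,28] → #
    (6,5)@(13, 11): e=[49,-21,28] → ·
    (5,6)@(11, 13): e=[23,13,20] → #
    (6,6)@(13, 13): e=[51,-15,20] → ·
    (5,7)@(11, 15): e=[25,19,12] → #
    (6,7)@(13, 15): e=[53,-9,12] → ·
    (5,8)@(11, 17): e=[27,25,4] → #
    (6,8)@(13, 17): e=[55,-3,4] → ·
    (5,9)@(11, 19): e=[29,31,-4] → ·
  covered (5 px):
    · · · · · · · · · · ·
    · · · · · · · · · · ·
    · · · · · · · · · · ·
    · · · · · · · · · · ·
    · · · · · # · · · · ·
    · · · · · # · · · · ·
    · · · · · # · · · · ·
    · · · · · # · · · · ·
    · · · · · # · · · · ·
    · · · · · · · · · · ·
    · · · · · · · · · · ·
    · · · · · · · · · · ·
T2:
  2·area = 88
  edge (16, 12)→(8, 6): d=(-8,-6) top-left  bias=+0
  edge (8, 6)→(20, 4): d=(12,-2) top-left  bias=+0
  edge (20, 4)→(16, 12): d=(-4,8) right/bottom  bias=-1
    (7,2)@(15, 5): e=[50,2,36] → #
    (8,2)@(17, 5): e=[62,6,20] → #
    (9,2)@(19, 5): e=[74,10,4] → #
    (10,2)@(21, 5): e=[86,14,-12] → ·
    (5,3)@(11, 7): e=[10,18,60] → #
    (6,3)@(13, 7): e=[22,22,44] → #
    (9,3)@(19, 7): e=[58,34,-4] → ·
    (5,4)@(11, 9): e=[-6,42,52] → ·
    (6,4)@(13, 9): e=[6,46,36] → #
    (9,4)@(19, 9): e=[42,58,-12] → ·
    (6,5)@(13, 11): e=[-10,70,28] → ·
    (7,5)@(15, 11): e=[2,74,12] → #
  covered (11 px):
    · · · · · · · · · · ·
    · · · · · · · · · · ·
    · · · · · · · # # # ·
    · · · · · # # # # · ·
    · · · · · · # # # · ·
    · · · · · · · # · · ·
    · · · · · · · · · · ·
    · · · · · · · · · · ·
    · · · · · · · · · · ·
    · · · · · · · · · · ·
    · · · · · · · · · · ·
    · · · · · · · · · · ·
T3:
  2·area = 6  (B↔C swapped to make it positive)
  edge (4, 18)→(0, 20): d=(-4,2) right/bottom  bias=-1
  edge (0, 20)→(11, 13): d=(11,-7) top-left  bias=+0
  edge (11, 13)→(4, 18): d=(-7,5) right/bottom  bias=-1
    (5,6)@(11, 13): e=[6,0,0] → ·  [on edge]
    (2,8)@(5, 17): e=[2,2,2] → #
    (3,8)@(7, 17): e=[-2,16,-8] → ·
    (2,9)@(5, 19): e=[-6,24,-12] → ·
  covered (1 px):
    · · · · · · · · · · ·
    · · · · · · · · · · ·
    · · · · · · · · · · ·
    · · · · · · · · · · ·
    · · · · · · · · · · ·
    · · · · · · · · · · ·
    · · · · · · · · · · ·
    · · · · · · · · · · ·
    · · # · · · · · · · ·
    · · · · · · · · · · ·
    · · · · · · · · · · ·
    · · · · · · · · · · ·
T4:
  2·area = 1
  edge (20, 14)→(19, 21): d=(-1,7) right/bottom  bias=-1
  edge (19, 21)→(19, 20): d=(0,-1) top-left  bias=+0
  edge (19, 20)→(20, 14): d=(1,-6) top-left  bias=+0
    (9,0)@(19, 1): e=[20,0,-19] → ·  [on edge]
    (9,1)@(19, 3): e=[18,0,-17] → ·  [on edge]
    (9,2)@(19, 5): e=[16,0,-15] → ·  [on edge]
    (9,3)@(19, 7): e=[14,0,-13] → ·  [on edge]
    (10,3)@(21, 7): e=[0,2,-1] → ·  [on edge]
    (9,4)@(19, 9): e=[12,0,-11] → ·  [on edge]
    (9,5)@(19, 11): e=[10,0,-9] → ·  [on edge]
    (9,6)@(19, 13): e=[8,0,-7] → ·  [on edge]
    (9,7)@(19, 15): e=[6,0,-5] → ·  [on edge]
    (9,8)@(19, 17): e=[4,0,-3] → ·  [on edge]
    (9,9)@(19, 19): e=[2,0,-1] → ·  [on edge]
    (9,10)@(19, 21): e=[0,0,1] → ·  [on edge]
    (9,11)@(19, 23): e=[-2,0,3] → ·  [on edge]
  covered (0 px):
    · · · · · · · · · · ·
    · · · · · · · · · · ·
    · · · · · · · · · · ·
    · · · · · · · · · · ·
    · · · · · · · · · · ·
    · · · · · · · · · · ·
    · · · · · · · · · · ·
    · · · · · · · · · · ·
    · · · · · · · · · · ·
    · · · · · · · · · · ·
    · · · · · · · · · · ·
    · · · · · · · · · · ·

Z-buffer (winner per pixel, '.' = empty):
  . . . . . . . . . . .
  . . . . . . . . . . .
  . . . 0 0 . . 2 2 2 .
  . . . 0 0 2 2 2 2 . .
  . . . . 0 1 2 2 2 . .
  . . . . 0 1 . 2 . . .
  . . . . 0 1 . . . . .
  . . . . 0 1 . . . . .
  . . 3 . 0 1 . . . . .
  . . . . . . . . . . .
  . . . . . . . . . . .
  . . . . . . . . . . .

Final: 1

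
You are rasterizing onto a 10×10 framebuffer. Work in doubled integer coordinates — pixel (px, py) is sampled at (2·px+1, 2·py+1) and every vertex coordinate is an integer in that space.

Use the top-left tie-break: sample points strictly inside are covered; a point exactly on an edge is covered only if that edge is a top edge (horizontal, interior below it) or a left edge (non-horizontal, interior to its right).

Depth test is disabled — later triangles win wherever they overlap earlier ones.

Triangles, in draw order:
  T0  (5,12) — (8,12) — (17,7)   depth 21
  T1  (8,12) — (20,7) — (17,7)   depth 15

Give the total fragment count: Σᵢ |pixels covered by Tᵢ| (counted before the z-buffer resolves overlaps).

T0:
  2·area = 15  (B↔C swapped to make it positive)
  edge (5, 12)→(17, 7): d=(12,-5) top-left  bias=+0
  edge (17, 7)→(8, 12): d=(-9,5) right/bottom  bias=-1
  edge (8, 12)→(5, 12): d=(-3,0) right/bottom  bias=-1
    (8,3)@(17, 7): e=[0,0,15] → .  [on edge]
    (6,4)@(13, 9): e=[4,2,9] → X
    (7,4)@(15, 9): e=[14,-8,9] → .
    (4,5)@(9, 11): e=[8,4,3] → X
    (5,5)@(11, 11): e=[18,-6,3] → .
    (6,5)@(13, 11): e=[28,-16,3] → .
    (4,6)@(9, 13): e=[32,-14,-3] → .
  covered (2 px):
    . . . . . . . . . .
    . . . . . . . . . .
    . . . . . . . . . .
    . . . . . . . . . .
    . . . . . . X . . .
    . . . . X . . . . .
    . . . . . . . . . .
    . . . . . . . . . .
    . . . . . . . . . .
    . . . . . . . . . .
T1:
  2·area = 15  (B↔C swapped to make it positive)
  edge (8, 12)→(17, 7): d=(9,-5) top-left  bias=+0
  edge (17, 7)→(20, 7): d=(3,0) top-left  bias=+0
  edge (20, 7)→(8, 12): d=(-12,5) right/bottom  bias=-1
    (0,3)@(1, 7): e=[-80,0,95] → .  [on edge]
    (1,3)@(3, 7): e=[-70,0,85] → .  [on edge]
    (2,3)@(5, 7): e=[-60,0,75] → .  [on edge]
    (3,3)@(7, 7): e=[-50,0,65] → .  [on edge]
    (4,3)@(9, 7): e=[-40,0,55] → .  [on edge]
    (5,3)@(11, 7): e=[-30,0,45] → .  [on edge]
    (6,3)@(13, 7): e=[-20,0,35] → .  [on edge]
    (7,3)@(15, 7): e=[-10,0,25] → .  [on edge]
    (8,3)@(17, 7): e=[0,0,15] → X  [on edge]
    (9,3)@(19, 7): e=[10,0,5] → X  [on edge]
    (7,4)@(15, 9): e=[8,6,1] → X
    (8,4)@(17, 9): e=[18,6,-9] → .
  covered (3 px):
    . . . . . . . . . .
    . . . . . . . . . .
    . . . . . . . . . .
    . . . . . . . . X X
    . . . . . . . X . .
    . . . . . . . . . .
    . . . . . . . . . .
    . . . . . . . . . .
    . . . . . . . . . .
    . . . . . . . . . .

Answer: 5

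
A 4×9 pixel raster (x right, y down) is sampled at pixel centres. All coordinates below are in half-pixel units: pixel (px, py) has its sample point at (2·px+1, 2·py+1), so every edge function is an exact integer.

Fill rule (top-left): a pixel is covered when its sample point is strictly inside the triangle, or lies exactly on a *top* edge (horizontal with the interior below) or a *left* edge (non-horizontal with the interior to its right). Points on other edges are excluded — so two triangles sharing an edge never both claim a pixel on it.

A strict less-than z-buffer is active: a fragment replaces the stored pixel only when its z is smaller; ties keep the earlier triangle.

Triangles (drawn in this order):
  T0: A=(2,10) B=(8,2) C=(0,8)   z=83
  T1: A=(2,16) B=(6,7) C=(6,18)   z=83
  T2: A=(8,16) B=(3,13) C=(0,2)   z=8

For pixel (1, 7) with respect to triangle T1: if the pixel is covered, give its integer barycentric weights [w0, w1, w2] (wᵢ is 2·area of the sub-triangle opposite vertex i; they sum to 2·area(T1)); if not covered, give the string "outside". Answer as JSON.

T0:
  2·area = 28  (B↔C swapped to make it positive)
  edge (2, 10)→(0, 8): d=(-2,-2) top-left  bias=+0
  edge (0, 8)→(8, 2): d=(8,-6) top-left  bias=+0
  edge (8, 2)→(2, 10): d=(-6,8) right/bottom  bias=-1
    (3,1)@(7, 3): e=[24,2,2] → X
    (2,2)@(5, 5): e=[16,6,6] → X
    (3,2)@(7, 5): e=[20,18,-10] → .
    (1,3)@(3, 7): e=[8,10,10] → X
    (2,3)@(5, 7): e=[12,22,-6] → .
    (0,4)@(1, 9): e=[0,14,14] → X  [on edge]
    (1,4)@(3, 9): e=[4,26,-2] → .
    (0,5)@(1, 11): e=[-4,30,2] → .
    (1,5)@(3, 11): e=[0,42,-14] → .  [on edge]
    (2,6)@(5, 13): e=[0,70,-42] → .  [on edge]
    (3,7)@(7, 15): e=[0,98,-70] → .  [on edge]
  covered (4 px):
    . . . .
    . . . X
    . . X .
    . X . .
    X . . .
    . . . .
    . . . .
    . . . .
    . . . .
T1:
  2·area = 44
  edge (2, 16)→(6, 7): d=(4,-9) top-left  bias=+0
  edge (6, 7)→(6, 18): d=(0,11) right/bottom  bias=-1
  edge (6, 18)→(2, 16): d=(-4,-2) top-left  bias=+0
    (2,5)@(5, 11): e=[7,11,26] → X
    (3,5)@(7, 11): e=[25,-11,30] → .
    (2,6)@(5, 13): e=[15,11,18] → X
    (3,6)@(7, 13): e=[33,-11,22] → .
    (1,7)@(3, 15): e=[5,33,6] → X
    (3,7)@(7, 15): e=[41,-11,14] → .
    (1,8)@(3, 17): e=[13,33,-2] → .
    (2,8)@(5, 17): e=[31,11,2] → X
    (3,8)@(7, 17): e=[49,-11,6] → .
  covered (5 px):
    . . . .
    . . . .
    . . . .
    . . . .
    . . . .
    . . X .
    . . X .
    . X X .
    . . X .
T2:
  2·area = 46
  edge (8, 16)→(3, 13): d=(-5,-3) top-left  bias=+0
  edge (3, 13)→(0, 2): d=(-3,-11) top-left  bias=+0
  edge (0, 2)→(8, 16): d=(8,14) right/bottom  bias=-1
    (0,2)@(1, 5): e=[34,2,10] → X
    (1,2)@(3, 5): e=[40,24,-18] → .
    (0,3)@(1, 7): e=[24,-4,26] → .
    (1,4)@(3, 9): e=[20,12,14] → X
    (2,4)@(5, 9): e=[26,34,-14] → .
    (1,5)@(3, 11): e=[10,6,30] → X
    (2,5)@(5, 11): e=[16,28,2] → X
    (3,5)@(7, 11): e=[22,50,-26] → .
    (1,6)@(3, 13): e=[0,0,46] → X  [on edge]
    (3,6)@(7, 13): e=[12,44,-10] → .
    (1,7)@(3, 15): e=[-10,-6,62] → .
    (2,7)@(5, 15): e=[-4,16,34] → .
  covered (7 px):
    . . . .
    . . . .
    X . . .
    . . . .
    . X . .
    . X X .
    . X X .
    . . . X
    . . . .

Answer: [33,6,5]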